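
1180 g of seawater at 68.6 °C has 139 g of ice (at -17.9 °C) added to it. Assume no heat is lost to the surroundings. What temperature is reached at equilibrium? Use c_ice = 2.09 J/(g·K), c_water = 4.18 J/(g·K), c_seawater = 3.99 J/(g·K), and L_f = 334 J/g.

T_f ≈ 51.3 °C

Let T be the final temperature. ΣQ_i = 0:
ice -17.9→0 °C: 139×2.09×17.9 = 5200.1; latent heat to melt: 139×334 = 46426; meltwater 0→T: 139×4.18×T = 581.02 T; seawater cools: 1180×3.99×(T − 68.6) = 4708.2(T − 68.6)
5289.2 T = 322983 − 51626 = 271356
T ≈ 51.30 °C. Since T > 0 °C, the all-ice-melts assumption holds.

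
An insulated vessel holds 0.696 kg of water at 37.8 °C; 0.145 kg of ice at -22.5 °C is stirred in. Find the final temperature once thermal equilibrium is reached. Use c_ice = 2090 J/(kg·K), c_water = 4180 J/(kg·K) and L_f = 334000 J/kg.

T_f ≈ 15.6 °C

Conservation of energy gives ΣQ = 0:
ice -22.5→0 °C: 0.145×2090×22.5 = 6818.6; latent heat to melt: 0.145×334000 = 48430; warm the meltwater: 606.1 T; water: 2909.3(T − 37.8)
3515.4 T = 109971 − 55249 = 54722
T ≈ 15.57 °C (positive, so assuming full melt was valid).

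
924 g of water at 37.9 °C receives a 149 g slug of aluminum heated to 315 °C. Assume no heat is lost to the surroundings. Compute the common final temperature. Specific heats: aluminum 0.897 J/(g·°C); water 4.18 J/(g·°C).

T_f ≈ 47.2 °C

Net heat exchanged in the isolated system is zero:
149·0.897·(T − 315) + 924·4.18·(T − 37.9) = 0
133.65(T − 315) + 3862.3(T − 37.9) = 0
3996 T = 188483
T = 188483/3996 ≈ 47.17 °C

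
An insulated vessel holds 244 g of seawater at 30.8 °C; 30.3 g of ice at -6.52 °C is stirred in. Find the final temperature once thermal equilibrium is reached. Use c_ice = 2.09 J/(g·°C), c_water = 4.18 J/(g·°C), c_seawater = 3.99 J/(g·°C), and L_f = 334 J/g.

T_f ≈ 17.7 °C

Conservation of energy gives ΣQ = 0:
warm ice to 0 °C: 30.3×2.09×(0 − (-6.52)) = 412.89; latent heat to melt: 30.3×334 = 10120; meltwater 0→T: 30.3×4.18×T = 126.65 T; seawater: 973.56(T − 30.8)
1100.2 T = 29986 − 10533 = 19453
T ≈ 17.68 °C — above 0 °C, consistent with complete melting.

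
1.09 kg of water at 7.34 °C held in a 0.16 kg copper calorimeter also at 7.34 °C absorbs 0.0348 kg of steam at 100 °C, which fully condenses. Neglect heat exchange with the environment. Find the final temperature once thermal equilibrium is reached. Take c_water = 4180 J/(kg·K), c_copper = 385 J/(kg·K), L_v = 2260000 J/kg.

Conservation of energy gives ΣQ = 0:
steam→water at 100 °C releases m L_v = 0.0348·2260000 = 78648
  condensate cools 100→T: 0.0348·4180·(T − 100) = 145.46(T − 100)
  original water: 4556.2(T − 7.34)
  copper cup: 0.16·385·(T − 7.34) = 61.6(T − 7.34)
4763.3 T = 78648 + 14546 + 33895 = 127089
T ≈ 26.68 °C, under the boiling point, so the assumption holds.

T_f ≈ 26.7 °C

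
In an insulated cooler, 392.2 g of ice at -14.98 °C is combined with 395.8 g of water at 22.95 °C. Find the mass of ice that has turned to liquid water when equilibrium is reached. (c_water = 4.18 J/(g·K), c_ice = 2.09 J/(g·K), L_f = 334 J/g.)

m_melted ≈ 76.9 g

Heat available from the water dropping to 0 °C: 395.8×4.18×22.95 = 37969 J.
Of that, 392.2×2.09×14.98 = 12279 J goes to bring the ice to 0 °C, leaving 25690 J.
Fully melting the ice requires m_ice L_f = 392.2×334 = 130995 J.
25690 J < 130995 J, so only part of the ice melts and the system sits at 0 °C.
m_melt = 25690 / L_f = 76.92 g.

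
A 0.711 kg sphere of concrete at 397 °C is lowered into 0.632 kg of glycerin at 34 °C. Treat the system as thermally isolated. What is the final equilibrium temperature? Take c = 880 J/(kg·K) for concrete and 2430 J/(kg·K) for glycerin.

Heat lost by the concrete equals heat gained by the glycerin:
0.711×880×(397 − T) = 0.632×2430×(T − 34)
625.68(397 − T) = 1535.8(T − 34)
2161.4 T = 300611  ⇒  T ≈ 139.08 °C

T_f ≈ 139.1 °C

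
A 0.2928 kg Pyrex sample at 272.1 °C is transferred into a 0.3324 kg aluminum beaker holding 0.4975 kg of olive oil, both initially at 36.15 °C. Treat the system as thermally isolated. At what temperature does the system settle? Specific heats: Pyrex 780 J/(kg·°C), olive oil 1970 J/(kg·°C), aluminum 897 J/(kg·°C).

T_f ≈ 71.9 °C

Energy conservation, ΣQ = 0:
0.2928*780*(T − 272.1) + 0.4975*1970*(T − 36.15) + 0.3324*897*(T − 36.15) = 0
228.38(T − 272.1) + 980.08(T − 36.15) + 298.16(T − 36.15) = 0
(228.38 + 980.08 + 298.16) T = 228.38*272.1 + 980.08*36.15 + 298.16*36.15
T = 108352 / 1506.6 = 71.9 °C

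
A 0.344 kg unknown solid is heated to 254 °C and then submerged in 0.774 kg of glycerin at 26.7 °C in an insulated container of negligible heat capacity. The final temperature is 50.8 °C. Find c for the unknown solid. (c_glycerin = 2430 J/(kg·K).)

c ≈ 648 J/(kg·K)

Energy conservation, ΣQ = 0:
0.344·c·(50.8 − 254) + 0.774·2430·(50.8 − 26.7) = 0
-69.9 c = -45328
c = -45328/-69.9 ≈ 648.5 J/(kg·K)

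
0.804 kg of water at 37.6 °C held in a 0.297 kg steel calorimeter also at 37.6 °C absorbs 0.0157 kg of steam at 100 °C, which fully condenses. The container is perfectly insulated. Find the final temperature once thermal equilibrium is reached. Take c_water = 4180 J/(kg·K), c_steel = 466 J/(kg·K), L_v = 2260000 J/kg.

T_f ≈ 48.7 °C

Net heat exchanged in the isolated system is zero:
condense steam: −0.0157×2260000 = −35482; condensate cools 100→T: 0.0157×4180×(T − 100) = 65.63(T − 100); water warms: 0.804×4180×(T − 37.6) = 3360.7(T − 37.6); cup: 138.4(T − 37.6)
3564.7 T = 35482 + 6562.6 + 131567 = 173612
T ≈ 48.70 °C (< 100 °C, so full condensation is consistent).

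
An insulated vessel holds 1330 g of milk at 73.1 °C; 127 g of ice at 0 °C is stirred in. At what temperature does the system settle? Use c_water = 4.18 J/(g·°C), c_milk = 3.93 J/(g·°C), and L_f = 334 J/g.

T_f ≈ 59.0 °C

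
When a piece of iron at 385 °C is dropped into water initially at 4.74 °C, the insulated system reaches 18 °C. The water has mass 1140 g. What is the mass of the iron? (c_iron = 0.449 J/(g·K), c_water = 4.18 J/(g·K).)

Heat gained plus heat lost sum to zero:
m·0.449·(18 − 385) + 1140·4.18·(18 − 4.74) = 0
-164.78 m = -63187
m = -63187/-164.78 ≈ 383.5 g

m ≈ 383 g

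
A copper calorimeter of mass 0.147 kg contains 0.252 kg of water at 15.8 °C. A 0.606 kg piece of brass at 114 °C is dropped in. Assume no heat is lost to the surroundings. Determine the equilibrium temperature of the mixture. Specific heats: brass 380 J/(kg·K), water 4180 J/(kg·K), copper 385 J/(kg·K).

T_f ≈ 32.7 °C

Conservation of energy gives ΣQ = 0:
0.606·380·(T − 114) + 0.252·4180·(T − 15.8) + 0.147·385·(T − 15.8) = 0
230.28(T − 114) + 1053.4(T − 15.8) + 56.59(T − 15.8) = 0
1340.2 T = 43789
T = 43789/1340.2 ≈ 32.67 °C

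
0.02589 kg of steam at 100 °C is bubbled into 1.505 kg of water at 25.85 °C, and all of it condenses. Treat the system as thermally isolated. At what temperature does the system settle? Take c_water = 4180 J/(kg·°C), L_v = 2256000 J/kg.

Taking heat into each body as positive, Σ m c ΔT = 0:
condense steam: −0.02589×2256000 = −58408; condensate cools 100→T: 0.02589×4180×(T − 100) = 108.22(T − 100); water warms: 1.505×4180×(T − 25.85) = 6290.9(T − 25.85)
6399.1 T = 58408 + 10822 + 162620 = 231850
T ≈ 36.23 °C — below 100 °C, confirming all the steam condensed.

T_f ≈ 36.2 °C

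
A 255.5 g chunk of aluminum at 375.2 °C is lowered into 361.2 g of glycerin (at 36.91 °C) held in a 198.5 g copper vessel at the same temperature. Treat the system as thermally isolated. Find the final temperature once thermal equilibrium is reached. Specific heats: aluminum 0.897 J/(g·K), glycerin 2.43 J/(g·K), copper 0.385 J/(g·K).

T_f ≈ 102.4 °C

Energy conservation, ΣQ = 0:
255.5·0.897·(T − 375.2) + 361.2·2.43·(T − 36.91) + 198.5·0.385·(T − 36.91) = 0
229.18(T − 375.2) + 877.72(T − 36.91) + 76.42(T − 36.91) = 0
1183.3 T = 121207
T = 121207 / 1183.3 = 102 °C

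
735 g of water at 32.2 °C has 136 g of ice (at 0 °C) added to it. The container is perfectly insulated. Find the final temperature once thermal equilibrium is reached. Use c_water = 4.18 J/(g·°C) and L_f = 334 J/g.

T_f ≈ 14.7 °C

Heat gained plus heat lost sum to zero:
fusion: m_ice L_f = 136×334 = 45424
  warm the meltwater: 568.48 T
  water: 3072.3(T − 32.2)
3640.8 T = 98928 − 45424 = 53504
T ≈ 14.70 °C (positive, so assuming full melt was valid).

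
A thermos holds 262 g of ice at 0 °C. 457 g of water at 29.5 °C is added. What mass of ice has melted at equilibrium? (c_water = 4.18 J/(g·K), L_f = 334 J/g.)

m_melted ≈ 169 g

Cooling the water to 0 °C releases 457·4.18·29.5 = 56353 J.
Fully melting the ice requires m_ice L_f = 262·334 = 87508 J.
Since 56353 < 87508 J, not all the ice melts; equilibrium is at 0 °C.
m_melt = 56353 / L_f = 168.7 g.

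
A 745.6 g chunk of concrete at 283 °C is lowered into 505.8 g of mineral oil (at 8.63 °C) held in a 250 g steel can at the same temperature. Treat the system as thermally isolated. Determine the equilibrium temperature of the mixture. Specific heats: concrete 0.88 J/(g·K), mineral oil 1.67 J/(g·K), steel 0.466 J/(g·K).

T_f ≈ 119.9 °C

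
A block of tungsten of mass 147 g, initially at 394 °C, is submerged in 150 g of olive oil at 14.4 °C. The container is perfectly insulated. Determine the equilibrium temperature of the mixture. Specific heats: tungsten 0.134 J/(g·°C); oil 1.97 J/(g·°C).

T_f ≈ 38.1 °C

Conservation of energy gives ΣQ = 0:
147×0.134×(T − 394) + 150×1.97×(T − 14.4) = 0
19.7(T − 394) + 295.5(T − 14.4) = 0
(19.7 + 295.5) T = 19.7×394 + 295.5×14.4
T = 12016 / 315.2 = 38.1 °C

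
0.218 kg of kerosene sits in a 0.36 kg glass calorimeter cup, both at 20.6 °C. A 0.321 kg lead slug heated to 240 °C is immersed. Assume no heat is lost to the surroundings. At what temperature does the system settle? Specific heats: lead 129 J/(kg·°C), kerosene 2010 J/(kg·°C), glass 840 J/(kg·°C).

T_f ≈ 32.2 °C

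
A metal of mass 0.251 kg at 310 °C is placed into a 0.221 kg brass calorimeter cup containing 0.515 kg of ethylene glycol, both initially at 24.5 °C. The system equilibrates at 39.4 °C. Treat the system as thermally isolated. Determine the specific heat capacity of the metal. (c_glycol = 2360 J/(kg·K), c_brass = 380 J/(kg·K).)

c ≈ 285 J/(kg·K)

Taking heat into each body as positive, Σ m c ΔT = 0:
0.251×c×(39.4 − 310) + 0.515×2360×(39.4 − 24.5) + 0.221×380×(39.4 − 24.5) = 0
-67.92 c = -19361
c = -19361/-67.92 ≈ 285 J/(kg·K)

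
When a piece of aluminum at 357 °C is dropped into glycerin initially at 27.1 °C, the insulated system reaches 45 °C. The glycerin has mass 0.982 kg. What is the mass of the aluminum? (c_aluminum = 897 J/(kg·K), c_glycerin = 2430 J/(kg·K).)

m ≈ 0.153 kg

Heat gained plus heat lost sum to zero:
m·897·(45 − 357) + 0.982·2430·(45 − 27.1) = 0
-279864 m = -42714
m = -42714/-279864 ≈ 0.1526 kg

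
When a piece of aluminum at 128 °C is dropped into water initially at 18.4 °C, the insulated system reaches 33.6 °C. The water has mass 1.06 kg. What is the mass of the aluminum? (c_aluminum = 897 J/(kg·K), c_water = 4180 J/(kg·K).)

m ≈ 0.795 kg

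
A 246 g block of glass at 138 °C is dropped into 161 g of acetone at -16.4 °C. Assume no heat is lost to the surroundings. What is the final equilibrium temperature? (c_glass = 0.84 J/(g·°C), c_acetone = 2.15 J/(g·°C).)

T_f ≈ 41.3 °C

Conservation of energy gives ΣQ = 0:
246*0.84*(T − 138) + 161*2.15*(T − (-16.4)) = 0
(206.64 + 346.15) T = 206.64*138 + 346.15*(-16.4)
T = 22839 / 552.79 = 41.3 °C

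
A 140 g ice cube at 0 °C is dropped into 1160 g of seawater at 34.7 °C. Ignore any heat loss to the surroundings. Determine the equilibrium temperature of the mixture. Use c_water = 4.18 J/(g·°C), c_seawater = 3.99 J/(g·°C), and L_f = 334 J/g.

Energy conservation, ΣQ = 0:
latent heat to melt: 140·334 = 46760
  meltwater 0→T: 140·4.18·T = 585.2 T
  seawater: 4628.4(T − 34.7)
5213.6 T = 160605 − 46760 = 113845
T ≈ 21.84 °C — above 0 °C, consistent with complete melting.

T_f ≈ 21.8 °C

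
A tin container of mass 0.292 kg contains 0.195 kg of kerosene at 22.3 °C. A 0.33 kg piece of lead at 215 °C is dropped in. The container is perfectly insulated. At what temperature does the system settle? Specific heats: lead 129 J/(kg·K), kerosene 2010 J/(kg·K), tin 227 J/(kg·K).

Taking heat into each body as positive, Σ m c ΔT = 0:
0.33*129*(T − 215) + 0.195*2010*(T − 22.3) + 0.292*227*(T − 22.3) = 0
42.57(T − 215) + 391.95(T − 22.3) + 66.28(T − 22.3) = 0
(42.57 + 391.95 + 66.28) T = 42.57*215 + 391.95*22.3 + 66.28*22.3
T = 19371/500.8 ≈ 38.68 °C

T_f ≈ 38.7 °C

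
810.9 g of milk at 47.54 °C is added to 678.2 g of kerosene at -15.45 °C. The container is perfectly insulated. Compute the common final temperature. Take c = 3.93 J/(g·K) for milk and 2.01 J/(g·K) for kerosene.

With ΣQ=0 the equilibrium temperature is the m·c-weighted mean:
T_f = (3186.8×47.54 + 1363.2×(-15.45)) / (3186.8 + 1363.2)
    = 130441 / 4550 ≈ 28.67 °C

T_f ≈ 28.7 °C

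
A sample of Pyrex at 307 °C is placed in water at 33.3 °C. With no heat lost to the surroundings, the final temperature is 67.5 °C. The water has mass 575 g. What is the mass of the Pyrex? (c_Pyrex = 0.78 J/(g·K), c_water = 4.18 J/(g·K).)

m ≈ 440 g

Heat gained plus heat lost sum to zero:
m·0.78·(67.5 − 307) + 575·4.18·(67.5 − 33.3) = 0
-186.81 m = -82200
m = -82200/-186.81 ≈ 440 g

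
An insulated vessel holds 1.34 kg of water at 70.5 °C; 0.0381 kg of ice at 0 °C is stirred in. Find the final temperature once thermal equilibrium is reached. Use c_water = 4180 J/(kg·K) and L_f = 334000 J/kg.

T_f ≈ 66.3 °C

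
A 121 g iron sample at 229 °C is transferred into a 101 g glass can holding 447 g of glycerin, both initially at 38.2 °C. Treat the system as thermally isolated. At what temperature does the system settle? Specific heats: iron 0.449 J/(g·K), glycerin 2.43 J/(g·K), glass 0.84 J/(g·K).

T_f ≈ 46.7 °C

Let T be the final temperature. ΣQ_i = 0:
121×0.449×(T − 229) + 447×2.43×(T − 38.2) + 101×0.84×(T − 38.2) = 0
54.33(T − 229) + 1086.2(T − 38.2) + 84.84(T − 38.2) = 0
1225.4 T = 57175
T = 57175 / 1225.4 = 46.7 °C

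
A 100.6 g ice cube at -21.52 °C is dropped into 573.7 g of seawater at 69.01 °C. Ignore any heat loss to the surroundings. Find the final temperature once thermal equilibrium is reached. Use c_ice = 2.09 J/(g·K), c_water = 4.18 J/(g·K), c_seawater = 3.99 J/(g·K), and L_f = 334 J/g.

T_f ≈ 44.2 °C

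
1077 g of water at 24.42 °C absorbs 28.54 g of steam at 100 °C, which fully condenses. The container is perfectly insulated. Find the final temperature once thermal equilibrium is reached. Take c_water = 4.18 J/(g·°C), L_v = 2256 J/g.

Setting the total heat transfer to zero:
condense steam: −28.54×2256 = −64386
  condensate cools 100→T: 28.54×4.18×(T − 100) = 119.3(T − 100)
  water warms: 1077×4.18×(T − 24.42) = 4501.9(T − 24.42)
4621.2 T = 64386 + 11930 + 109935 = 186251
T ≈ 40.30 °C, under the boiling point, so the assumption holds.

T_f ≈ 40.3 °C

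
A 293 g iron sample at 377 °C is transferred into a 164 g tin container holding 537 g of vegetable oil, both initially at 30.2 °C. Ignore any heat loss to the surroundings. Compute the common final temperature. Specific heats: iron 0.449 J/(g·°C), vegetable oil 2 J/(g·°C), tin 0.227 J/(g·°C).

T_f ≈ 66.9 °C

Conservation of energy gives ΣQ = 0:
293×0.449×(T − 377) + 537×2×(T − 30.2) + 164×0.227×(T − 30.2) = 0
1242.8 T = 83156
T ≈ 66.91 °C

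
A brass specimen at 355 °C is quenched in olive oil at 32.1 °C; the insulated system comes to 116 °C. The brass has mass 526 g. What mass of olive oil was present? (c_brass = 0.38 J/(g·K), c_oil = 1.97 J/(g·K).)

m ≈ 289 g

Heat lost by the brass = heat gained by the oil:
526×0.38×(355 − 116) = m×1.97×(116 − 32.1)
165.28 m = 47771  ⇒  m ≈ 289 g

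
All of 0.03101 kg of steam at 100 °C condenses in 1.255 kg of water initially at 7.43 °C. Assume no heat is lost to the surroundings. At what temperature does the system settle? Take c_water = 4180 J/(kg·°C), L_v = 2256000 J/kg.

T_f ≈ 22.7 °C

Conservation of energy gives ΣQ = 0:
condense steam: −0.03101×2256000 = −69959
  condensate cools 100→T: 0.03101×4180×(T − 100) = 129.62(T − 100)
  water warms: 1.255×4180×(T − 7.43) = 5245.9(T − 7.43)
5375.5 T = 69959 + 12962 + 38977 = 121898
T ≈ 22.68 °C — below 100 °C, confirming all the steam condensed.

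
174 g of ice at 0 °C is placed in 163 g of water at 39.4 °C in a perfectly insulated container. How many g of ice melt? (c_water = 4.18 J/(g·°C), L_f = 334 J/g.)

m_melted ≈ 80.4 g

Cooling the water to 0 °C releases 163×4.18×39.4 = 26845 J.
Fully melting the ice requires m_ice L_f = 174×334 = 58116 J.
Since 26845 < 58116 J, not all the ice melts; equilibrium is at 0 °C.
Mass melted = 26845/334 ≈ 80.37 g.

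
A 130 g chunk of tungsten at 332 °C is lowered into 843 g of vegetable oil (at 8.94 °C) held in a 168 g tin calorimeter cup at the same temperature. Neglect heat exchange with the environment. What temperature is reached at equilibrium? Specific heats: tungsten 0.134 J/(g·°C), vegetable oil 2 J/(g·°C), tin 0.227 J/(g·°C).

T_f ≈ 12.2 °C

Energy conservation, ΣQ = 0:
130·0.134·(T − 332) + 843·2·(T − 8.94) + 168·0.227·(T − 8.94) = 0
17.42(T − 332) + 1686(T − 8.94) + 38.14(T − 8.94) = 0
1741.6 T = 21197
T ≈ 12.17 °C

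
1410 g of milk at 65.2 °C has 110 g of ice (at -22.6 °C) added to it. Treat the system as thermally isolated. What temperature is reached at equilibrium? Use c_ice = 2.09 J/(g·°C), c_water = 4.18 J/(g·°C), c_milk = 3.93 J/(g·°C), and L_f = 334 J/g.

T_f ≈ 53.2 °C

Conservation of energy gives ΣQ = 0:
ice -22.6→0 °C: 110×2.09×22.6 = 5195.7
  fusion: m_ice L_f = 110×334 = 36740
  meltwater 0→T: 110×4.18×T = 459.8 T
  milk: 5541.3(T − 65.2)
6001.1 T = 361293 − 41936 = 319357
T ≈ 53.22 °C (positive, so assuming full melt was valid).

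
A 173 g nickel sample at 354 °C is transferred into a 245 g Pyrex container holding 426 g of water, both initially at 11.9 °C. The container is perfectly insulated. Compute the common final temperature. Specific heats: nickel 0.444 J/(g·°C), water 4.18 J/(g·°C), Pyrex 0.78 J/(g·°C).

T_f is the heat-capacity-weighted average of the initial temperatures:
T_f = (76.81·354 + 1780.7·11.9 + 191.1·11.9) / (76.81 + 1780.7 + 191.1)
    = 50656 / 2048.6 ≈ 24.73 °C

T_f ≈ 24.7 °C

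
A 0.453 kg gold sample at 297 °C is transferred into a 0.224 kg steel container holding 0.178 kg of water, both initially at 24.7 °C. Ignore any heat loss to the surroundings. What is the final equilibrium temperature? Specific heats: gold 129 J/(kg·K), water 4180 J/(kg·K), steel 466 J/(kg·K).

T_f ≈ 42.2 °C

With ΣQ=0 the equilibrium temperature is the m·c-weighted mean:
T_f = (58.44·297 + 744.04·24.7 + 104.38·24.7) / (58.44 + 744.04 + 104.38)
    = 38312 / 906.86 ≈ 42.25 °C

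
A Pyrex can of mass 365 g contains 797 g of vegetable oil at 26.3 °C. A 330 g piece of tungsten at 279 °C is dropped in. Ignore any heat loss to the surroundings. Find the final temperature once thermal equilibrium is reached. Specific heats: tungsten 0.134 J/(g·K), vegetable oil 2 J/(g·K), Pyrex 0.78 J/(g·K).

T_f ≈ 32.1 °C

T_f = Σ m_i c_i T_i / Σ m_i c_i:
T_f = (44.22·279 + 1594·26.3 + 284.7·26.3) / (44.22 + 1594 + 284.7)
    = 61747 / 1922.9 ≈ 32.11 °C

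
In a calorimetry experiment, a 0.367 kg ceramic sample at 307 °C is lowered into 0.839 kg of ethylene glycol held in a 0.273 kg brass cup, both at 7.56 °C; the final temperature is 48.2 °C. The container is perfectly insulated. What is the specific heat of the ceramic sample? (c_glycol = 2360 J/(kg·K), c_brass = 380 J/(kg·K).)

c ≈ 892 J/(kg·K)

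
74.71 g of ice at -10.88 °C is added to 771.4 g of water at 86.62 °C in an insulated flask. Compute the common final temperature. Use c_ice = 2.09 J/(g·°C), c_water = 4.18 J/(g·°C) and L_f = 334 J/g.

T_f ≈ 71.4 °C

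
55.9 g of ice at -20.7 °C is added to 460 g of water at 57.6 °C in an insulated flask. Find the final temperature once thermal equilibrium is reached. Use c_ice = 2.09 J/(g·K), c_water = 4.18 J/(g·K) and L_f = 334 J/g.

T_f ≈ 41.6 °C

Energy balance with sensible and latent terms:
warm ice to 0 °C: 55.9·2.09·(0 − (-20.7)) = 2418.4
  latent heat to melt: 55.9·334 = 18671
  warm the meltwater: 233.66 T
  water: 1922.8(T − 57.6)
2156.5 T = 110753 − 21089 = 89664
T ≈ 41.58 °C. Since T > 0 °C, the all-ice-melts assumption holds.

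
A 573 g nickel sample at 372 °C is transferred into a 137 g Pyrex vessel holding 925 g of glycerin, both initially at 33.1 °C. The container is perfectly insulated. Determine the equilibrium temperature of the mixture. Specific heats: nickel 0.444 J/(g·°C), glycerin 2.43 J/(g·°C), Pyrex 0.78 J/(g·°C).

Let T be the final temperature. ΣQ_i = 0:
573·0.444·(T − 372) + 925·2.43·(T − 33.1) + 137·0.78·(T − 33.1) = 0
2609 T = 172579
T = 172579/2609 ≈ 66.15 °C

T_f ≈ 66.1 °C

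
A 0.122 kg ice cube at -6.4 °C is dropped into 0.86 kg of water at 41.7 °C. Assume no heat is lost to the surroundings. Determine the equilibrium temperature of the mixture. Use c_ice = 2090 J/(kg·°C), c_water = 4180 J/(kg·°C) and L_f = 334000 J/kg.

T_f ≈ 26.2 °C

Energy conservation, ΣQ = 0:
ice -6.4→0 °C: 0.122×2090×6.4 = 1631.9; fusion: m_ice L_f = 0.122×334000 = 40748; meltwater 0→T: 0.122×4180×T = 509.96 T; water: 3594.8(T − 41.7)
4104.8 T = 149903 − 42380 = 107523
T ≈ 26.19 °C. Since T > 0 °C, the all-ice-melts assumption holds.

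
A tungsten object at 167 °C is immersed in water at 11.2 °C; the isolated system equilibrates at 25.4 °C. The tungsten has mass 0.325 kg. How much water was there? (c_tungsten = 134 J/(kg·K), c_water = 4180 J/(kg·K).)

|Q_tungsten| = |Q_water|:
0.325×134×(167 − 25.4) = m×4180×(25.4 − 11.2)
59356 m = 6166.7  ⇒  m ≈ 0.1039 kg

m ≈ 0.104 kg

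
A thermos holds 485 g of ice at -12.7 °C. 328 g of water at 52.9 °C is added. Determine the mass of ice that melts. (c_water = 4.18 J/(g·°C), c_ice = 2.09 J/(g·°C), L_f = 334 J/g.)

m_melted ≈ 179 g

Heat available from the water dropping to 0 °C: 328·4.18·52.9 = 72528 J.
Warming the ice to 0 °C takes 485·2.09·12.7 = 12873 J, leaving 59655 J for melting.
Fully melting the ice requires m_ice L_f = 485·334 = 161990 J.
59655 J < 161990 J, so only part of the ice melts and the system sits at 0 °C.
m_melt = 59655 / L_f = 178.6 g.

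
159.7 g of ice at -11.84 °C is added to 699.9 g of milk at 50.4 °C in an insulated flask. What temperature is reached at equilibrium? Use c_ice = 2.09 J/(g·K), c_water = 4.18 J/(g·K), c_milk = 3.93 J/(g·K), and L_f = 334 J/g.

T_f ≈ 23.8 °C

Sum of m c ΔT and latent-heat terms is zero:
ice -11.84→0 °C: 159.7×2.09×11.84 = 3951.9
  latent heat to melt: 159.7×334 = 53340
  meltwater 0→T: 159.7×4.18×T = 667.55 T
  milk cools: 699.9×3.93×(T − 50.4) = 2750.6(T − 50.4)
3418.2 T = 138631 − 57292 = 81339
T ≈ 23.80 °C — above 0 °C, consistent with complete melting.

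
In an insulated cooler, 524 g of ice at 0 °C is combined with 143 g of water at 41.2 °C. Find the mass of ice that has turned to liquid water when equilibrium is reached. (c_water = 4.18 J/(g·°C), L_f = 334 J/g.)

m_melted ≈ 73.7 g

Heat available from the water dropping to 0 °C: 143·4.18·41.2 = 24627 J.
Fully melting the ice requires m_ice L_f = 524·334 = 175016 J.
24627 J < 175016 J, so only part of the ice melts and the system sits at 0 °C.
Mass melted = 24627/334 ≈ 73.73 g.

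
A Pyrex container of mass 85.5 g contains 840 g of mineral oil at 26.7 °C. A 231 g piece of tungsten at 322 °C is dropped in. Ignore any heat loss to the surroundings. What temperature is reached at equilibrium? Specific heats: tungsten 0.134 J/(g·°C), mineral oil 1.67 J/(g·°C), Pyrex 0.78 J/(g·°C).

T_f ≈ 32.8 °C

T_f is the heat-capacity-weighted average of the initial temperatures:
T_f = (30.95·322 + 1402.8·26.7 + 66.69·26.7) / (30.95 + 1402.8 + 66.69)
    = 49203 / 1500.4 ≈ 32.79 °C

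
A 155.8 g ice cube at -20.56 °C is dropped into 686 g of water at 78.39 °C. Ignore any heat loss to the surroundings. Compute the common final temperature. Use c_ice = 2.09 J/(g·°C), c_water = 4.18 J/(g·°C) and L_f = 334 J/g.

Sum of m c ΔT and latent-heat terms is zero:
warm ice to 0 °C: 155.8×2.09×(0 − (-20.56)) = 6694.8; melt ice: 155.8×334 = 52037; meltwater 0→T: 155.8×4.18×T = 651.24 T; water cools: 686×4.18×(T − 78.39) = 2867.5(T − 78.39)
3518.7 T = 224782 − 58732 = 166050
T ≈ 47.19 °C — above 0 °C, consistent with complete melting.

T_f ≈ 47.2 °C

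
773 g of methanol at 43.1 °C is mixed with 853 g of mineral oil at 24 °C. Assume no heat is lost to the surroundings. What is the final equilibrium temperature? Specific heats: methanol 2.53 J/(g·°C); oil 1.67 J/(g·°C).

T_f ≈ 35.1 °C

Let T be the final temperature. ΣQ_i = 0:
773×2.53×(T − 43.1) + 853×1.67×(T − 24) = 0
1955.7(T − 43.1) + 1424.5(T − 24) = 0
(1955.7 + 1424.5) T = 1955.7×43.1 + 1424.5×24
T = 118478/3380.2 ≈ 35.05 °C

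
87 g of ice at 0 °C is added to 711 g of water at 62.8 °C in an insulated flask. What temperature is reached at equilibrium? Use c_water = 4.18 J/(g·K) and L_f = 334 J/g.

T_f ≈ 47.2 °C

Net heat exchanged in the isolated system is zero:
melt ice: 87×334 = 29058
  warm the meltwater: 363.66 T
  water cools: 711×4.18×(T − 62.8) = 2972(T − 62.8)
3335.6 T = 186640 − 29058 = 157582
T ≈ 47.24 °C — above 0 °C, consistent with complete melting.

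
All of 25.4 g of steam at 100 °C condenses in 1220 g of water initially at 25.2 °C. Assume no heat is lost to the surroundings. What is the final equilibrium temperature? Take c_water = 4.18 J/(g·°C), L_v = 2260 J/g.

T_f ≈ 37.8 °C

Energy conservation, ΣQ = 0:
steam→water at 100 °C releases m L_v = 25.4·2260 = 57404; condensate cools 100→T: 25.4·4.18·(T − 100) = 106.17(T − 100); original water: 5099.6(T − 25.2)
5205.8 T = 57404 + 10617 + 128510 = 196531
T ≈ 37.75 °C — below 100 °C, confirming all the steam condensed.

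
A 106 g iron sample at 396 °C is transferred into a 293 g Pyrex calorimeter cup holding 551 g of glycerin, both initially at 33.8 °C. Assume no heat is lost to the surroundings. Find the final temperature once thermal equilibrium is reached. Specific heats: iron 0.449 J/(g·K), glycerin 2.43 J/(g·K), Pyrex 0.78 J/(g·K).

T_f ≈ 44.5 °C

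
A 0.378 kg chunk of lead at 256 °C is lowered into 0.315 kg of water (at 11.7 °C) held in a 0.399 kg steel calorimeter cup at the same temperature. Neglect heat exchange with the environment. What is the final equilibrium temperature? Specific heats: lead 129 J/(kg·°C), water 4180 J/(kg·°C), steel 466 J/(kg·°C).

T_f ≈ 19.4 °C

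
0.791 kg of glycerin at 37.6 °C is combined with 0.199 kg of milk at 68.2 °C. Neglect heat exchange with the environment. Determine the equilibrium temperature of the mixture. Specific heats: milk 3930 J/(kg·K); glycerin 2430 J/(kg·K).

T_f = Σ m_i c_i T_i / Σ m_i c_i:
T_f = (782.07×68.2 + 1922.1×37.6) / (782.07 + 1922.1)
    = 125609 / 2704.2 ≈ 46.45 °C

T_f ≈ 46.4 °C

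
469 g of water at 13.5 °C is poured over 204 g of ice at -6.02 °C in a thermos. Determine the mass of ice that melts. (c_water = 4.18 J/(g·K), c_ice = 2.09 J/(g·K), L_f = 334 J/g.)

m_melted ≈ 71.6 g

Water can give up m c ΔT = 469×4.18×13.5 = 26466 J before reaching 0 °C.
Of that, 204×2.09×6.02 = 2566.7 J goes to bring the ice to 0 °C, leaving 23899 J.
To melt every bit of ice: 204×334 = 68136 J.
That's not enough to melt it all — equilibrium is at 0 °C with ice remaining.
m_melt = 23899 / L_f = 71.55 g.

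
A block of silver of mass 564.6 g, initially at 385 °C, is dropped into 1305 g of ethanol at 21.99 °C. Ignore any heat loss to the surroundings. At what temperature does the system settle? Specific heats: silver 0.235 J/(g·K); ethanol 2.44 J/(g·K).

T_f ≈ 36.5 °C

Taking heat into each body as positive, Σ m c ΔT = 0:
564.6×0.235×(T − 385) + 1305×2.44×(T − 21.99) = 0
132.68(T − 385) + 3184.2(T − 21.99) = 0
3316.9 T = 121103
T ≈ 36.51 °C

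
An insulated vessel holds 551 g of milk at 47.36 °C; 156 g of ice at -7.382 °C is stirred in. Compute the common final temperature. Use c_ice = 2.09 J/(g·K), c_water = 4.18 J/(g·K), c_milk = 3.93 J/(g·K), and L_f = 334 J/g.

T_f ≈ 17.1 °C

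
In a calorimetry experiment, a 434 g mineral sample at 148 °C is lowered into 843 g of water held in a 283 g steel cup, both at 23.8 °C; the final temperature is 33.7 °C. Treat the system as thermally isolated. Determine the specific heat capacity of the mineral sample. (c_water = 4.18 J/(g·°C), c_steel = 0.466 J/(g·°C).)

c ≈ 0.73 J/(g·°C)

Energy conservation, ΣQ = 0:
434×c×(33.7 − 148) + 843×4.18×(33.7 − 23.8) + 283×0.466×(33.7 − 23.8) = 0
-49606 c = -36191
c = -36191/-49606 ≈ 0.7296 J/(g·°C)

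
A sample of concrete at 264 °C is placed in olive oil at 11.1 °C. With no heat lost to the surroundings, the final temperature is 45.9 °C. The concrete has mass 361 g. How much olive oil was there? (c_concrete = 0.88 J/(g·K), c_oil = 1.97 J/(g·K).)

Heat lost by the concrete = heat gained by the oil:
361×0.88×(264 − 45.9) = m×1.97×(45.9 − 11.1)
68.56 m = 69286  ⇒  m ≈ 1011 g

m ≈ 1010 g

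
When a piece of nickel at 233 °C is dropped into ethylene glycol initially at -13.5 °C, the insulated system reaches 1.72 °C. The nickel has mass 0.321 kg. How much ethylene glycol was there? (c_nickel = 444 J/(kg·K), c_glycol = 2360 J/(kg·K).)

m ≈ 0.918 kg

|Q_nickel| = |Q_glycol|:
0.321×444×(233 − 1.72) = m×2360×(1.72 − (-13.5))
35919 m = 32963  ⇒  m ≈ 0.9177 kg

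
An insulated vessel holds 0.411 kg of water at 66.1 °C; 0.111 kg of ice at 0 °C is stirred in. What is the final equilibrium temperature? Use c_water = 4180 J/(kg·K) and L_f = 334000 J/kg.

T_f ≈ 35.1 °C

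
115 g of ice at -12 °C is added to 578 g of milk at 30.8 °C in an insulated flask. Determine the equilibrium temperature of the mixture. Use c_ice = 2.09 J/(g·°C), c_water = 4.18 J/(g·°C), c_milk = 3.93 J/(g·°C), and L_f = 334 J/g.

T_f ≈ 10.4 °C

Heat gained plus heat lost sum to zero:
warm ice to 0 °C: 115×2.09×(0 − (-12)) = 2884.2; fusion: m_ice L_f = 115×334 = 38410; meltwater 0→T: 115×4.18×T = 480.7 T; milk: 2271.5(T − 30.8)
2752.2 T = 69963 − 41294 = 28669
T ≈ 10.42 °C — above 0 °C, consistent with complete melting.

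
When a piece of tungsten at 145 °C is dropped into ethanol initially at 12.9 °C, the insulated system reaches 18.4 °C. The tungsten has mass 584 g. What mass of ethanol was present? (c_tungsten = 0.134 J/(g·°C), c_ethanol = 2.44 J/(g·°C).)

|Q_tungsten| = |Q_ethanol|:
584·0.134·(145 − 18.4) = m·2.44·(18.4 − 12.9)
13.42 m = 9907.2  ⇒  m ≈ 738.2 g

m ≈ 738 g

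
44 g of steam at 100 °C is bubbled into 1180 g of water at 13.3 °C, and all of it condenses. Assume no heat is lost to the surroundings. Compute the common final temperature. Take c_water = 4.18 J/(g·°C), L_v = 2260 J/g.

T_f ≈ 35.9 °C

Setting the total heat transfer to zero:
condense steam: −44·2260 = −99440
  condensate cools 100→T: 44·4.18·(T − 100) = 183.92(T − 100)
  water warms: 1180·4.18·(T − 13.3) = 4932.4(T − 13.3)
5116.3 T = 99440 + 18392 + 65601 = 183433
T ≈ 35.85 °C (< 100 °C, so full condensation is consistent).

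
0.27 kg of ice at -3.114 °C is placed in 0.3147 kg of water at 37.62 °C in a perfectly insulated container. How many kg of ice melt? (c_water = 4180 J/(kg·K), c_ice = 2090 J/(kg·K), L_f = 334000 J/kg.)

m_melted ≈ 0.143 kg

Cooling the water to 0 °C releases 0.3147×4180×37.62 = 49487 J.
Of that, 0.27×2090×3.114 = 1757.2 J goes to bring the ice to 0 °C, leaving 47730 J.
To melt every bit of ice: 0.27×334000 = 90180 J.
47730 J < 90180 J, so only part of the ice melts and the system sits at 0 °C.
Mass melted = 47730/334000 ≈ 0.1429 kg.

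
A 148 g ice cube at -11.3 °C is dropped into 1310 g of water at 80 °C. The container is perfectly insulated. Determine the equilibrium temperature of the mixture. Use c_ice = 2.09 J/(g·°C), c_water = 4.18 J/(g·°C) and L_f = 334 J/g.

Heat gained plus heat lost sum to zero:
warm ice to 0 °C: 148·2.09·(0 − (-11.3)) = 3495.3
  melt ice: 148·334 = 49432
  warm the meltwater: 618.64 T
  water: 5475.8(T − 80)
6094.4 T = 438064 − 52927 = 385137
T ≈ 63.19 °C (positive, so assuming full melt was valid).

T_f ≈ 63.2 °C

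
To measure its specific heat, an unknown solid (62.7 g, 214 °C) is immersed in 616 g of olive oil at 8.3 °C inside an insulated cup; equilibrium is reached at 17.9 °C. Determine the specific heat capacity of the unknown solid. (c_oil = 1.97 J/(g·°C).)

c ≈ 0.947 J/(g·°C)

Setting the total heat transfer to zero:
62.7·c·(17.9 − 214) + 616·1.97·(17.9 − 8.3) = 0
-12295 c = -11650
c = -11650/-12295 ≈ 0.9475 J/(g·°C)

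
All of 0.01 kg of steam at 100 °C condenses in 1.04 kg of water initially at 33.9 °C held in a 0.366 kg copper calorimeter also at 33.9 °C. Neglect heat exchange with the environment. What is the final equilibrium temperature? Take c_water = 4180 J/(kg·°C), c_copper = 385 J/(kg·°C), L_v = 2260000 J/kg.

T_f ≈ 39.5 °C

Energy conservation, ΣQ = 0:
steam→water at 100 °C releases m L_v = 0.01×2260000 = 22600
  condensate cools 100→T: 0.01×4180×(T − 100) = 41.8(T − 100)
  original water: 4347.2(T − 33.9)
  copper cup: 0.366×385×(T − 33.9) = 140.91(T − 33.9)
4529.9 T = 22600 + 4180 + 152147 = 178927
T ≈ 39.50 °C — below 100 °C, confirming all the steam condensed.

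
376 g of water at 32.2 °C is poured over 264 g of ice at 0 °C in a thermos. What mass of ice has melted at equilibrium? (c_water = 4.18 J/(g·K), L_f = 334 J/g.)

m_melted ≈ 152 g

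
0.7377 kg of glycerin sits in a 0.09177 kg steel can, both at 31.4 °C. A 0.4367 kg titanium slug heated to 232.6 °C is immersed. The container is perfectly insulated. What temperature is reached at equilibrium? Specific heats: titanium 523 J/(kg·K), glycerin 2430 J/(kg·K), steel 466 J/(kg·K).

Setting the total heat transfer to zero:
0.4367*523*(T − 232.6) + 0.7377*2430*(T − 31.4) + 0.09177*466*(T − 31.4) = 0
(228.39 + 1792.6 + 42.76) T = 228.39*232.6 + 1792.6*31.4 + 42.76*31.4
T ≈ 53.67 °C

T_f ≈ 53.7 °C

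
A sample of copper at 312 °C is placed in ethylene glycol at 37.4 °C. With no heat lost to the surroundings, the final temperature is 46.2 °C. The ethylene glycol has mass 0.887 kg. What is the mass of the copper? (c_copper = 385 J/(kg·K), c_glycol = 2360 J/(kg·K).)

m ≈ 0.18 kg

Energy conservation, ΣQ = 0:
m·385·(46.2 − 312) + 0.887·2360·(46.2 − 37.4) = 0
-102333 m = -18421
m = -18421/-102333 ≈ 0.18 kg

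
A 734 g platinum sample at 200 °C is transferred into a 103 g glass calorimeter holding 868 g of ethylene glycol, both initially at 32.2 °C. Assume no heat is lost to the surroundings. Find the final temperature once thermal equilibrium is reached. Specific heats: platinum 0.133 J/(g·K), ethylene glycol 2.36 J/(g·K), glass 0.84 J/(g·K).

T_f ≈ 39.5 °C

Taking heat into each body as positive, Σ m c ΔT = 0:
734×0.133×(T − 200) + 868×2.36×(T − 32.2) + 103×0.84×(T − 32.2) = 0
97.62(T − 200) + 2048.5(T − 32.2) + 86.52(T − 32.2) = 0
2232.6 T = 88271
T ≈ 39.54 °C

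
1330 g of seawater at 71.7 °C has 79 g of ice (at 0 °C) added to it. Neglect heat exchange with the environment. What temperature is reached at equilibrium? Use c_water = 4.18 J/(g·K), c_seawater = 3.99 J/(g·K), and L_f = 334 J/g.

Heat gained plus heat lost sum to zero:
fusion: m_ice L_f = 79·334 = 26386
  warm the meltwater: 330.22 T
  seawater: 5306.7(T − 71.7)
5636.9 T = 380490 − 26386 = 354104
T ≈ 62.82 °C. Since T > 0 °C, the all-ice-melts assumption holds.

T_f ≈ 62.8 °C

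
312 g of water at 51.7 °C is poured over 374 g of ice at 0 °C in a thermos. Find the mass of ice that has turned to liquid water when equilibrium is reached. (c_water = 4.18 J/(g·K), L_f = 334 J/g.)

m_melted ≈ 202 g

Water can give up m c ΔT = 312·4.18·51.7 = 67425 J before reaching 0 °C.
To melt every bit of ice: 374·334 = 124916 J.
Since 67425 < 124916 J, not all the ice melts; equilibrium is at 0 °C.
m_melted·334 = 67425  ⇒  m_melted ≈ 201.9 g.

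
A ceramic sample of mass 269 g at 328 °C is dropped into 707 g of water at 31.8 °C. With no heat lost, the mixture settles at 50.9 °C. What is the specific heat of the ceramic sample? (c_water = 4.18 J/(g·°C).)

c ≈ 0.757 J/(g·°C)

Conservation of energy gives ΣQ = 0:
269·c·(50.9 − 328) + 707·4.18·(50.9 − 31.8) = 0
-74540 c = -56445
c = -56445/-74540 ≈ 0.7573 J/(g·°C)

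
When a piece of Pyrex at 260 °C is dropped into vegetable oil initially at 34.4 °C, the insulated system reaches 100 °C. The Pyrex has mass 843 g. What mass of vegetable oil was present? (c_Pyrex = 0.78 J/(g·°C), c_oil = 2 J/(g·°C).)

m ≈ 802 g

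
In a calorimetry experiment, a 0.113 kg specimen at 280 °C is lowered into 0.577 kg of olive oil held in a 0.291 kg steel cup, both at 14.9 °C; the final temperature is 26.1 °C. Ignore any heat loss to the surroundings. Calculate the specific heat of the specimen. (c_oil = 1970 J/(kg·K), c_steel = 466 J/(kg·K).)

c ≈ 497 J/(kg·K)

Heat gained plus heat lost sum to zero:
0.113·c·(26.1 − 280) + 0.577·1970·(26.1 − 14.9) + 0.291·466·(26.1 − 14.9) = 0
-28.69 c = -14250
c = -14250/-28.69 ≈ 496.7 J/(kg·K)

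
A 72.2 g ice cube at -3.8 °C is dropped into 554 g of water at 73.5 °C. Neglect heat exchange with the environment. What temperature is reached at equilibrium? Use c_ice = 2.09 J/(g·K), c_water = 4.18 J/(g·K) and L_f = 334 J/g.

T_f ≈ 55.6 °C

Conservation of energy gives ΣQ = 0:
ice -3.8→0 °C: 72.2×2.09×3.8 = 573.41; fusion: m_ice L_f = 72.2×334 = 24115; meltwater 0→T: 72.2×4.18×T = 301.8 T; water cools: 554×4.18×(T − 73.5) = 2315.7(T − 73.5)
2617.5 T = 170205 − 24688 = 145517
T ≈ 55.59 °C — above 0 °C, consistent with complete melting.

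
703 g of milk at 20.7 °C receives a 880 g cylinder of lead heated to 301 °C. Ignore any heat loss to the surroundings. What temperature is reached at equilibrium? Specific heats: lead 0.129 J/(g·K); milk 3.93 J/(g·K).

Setting the total heat transfer to zero:
880×0.129×(T − 301) + 703×3.93×(T − 20.7) = 0
113.52(T − 301) + 2762.8(T − 20.7) = 0
2876.3 T = 91359
T = 91359 / 2876.3 = 31.8 °C

T_f ≈ 31.8 °C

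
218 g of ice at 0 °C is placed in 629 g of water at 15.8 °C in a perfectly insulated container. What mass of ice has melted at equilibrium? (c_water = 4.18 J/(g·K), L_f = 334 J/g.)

Cooling the water to 0 °C releases 629×4.18×15.8 = 41542 J.
To melt every bit of ice: 218×334 = 72812 J.
That's not enough to melt it all — equilibrium is at 0 °C with ice remaining.
m_melt = 41542 / L_f = 124.4 g.

m_melted ≈ 124 g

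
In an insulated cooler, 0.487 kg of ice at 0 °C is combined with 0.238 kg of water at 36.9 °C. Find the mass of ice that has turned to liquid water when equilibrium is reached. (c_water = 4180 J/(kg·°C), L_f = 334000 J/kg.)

Heat available from the water dropping to 0 °C: 0.238×4180×36.9 = 36710 J.
Melting all 0.487 kg of ice would need 0.487×334000 = 162658 J.
36710 J < 162658 J, so only part of the ice melts and the system sits at 0 °C.
m_melted×334000 = 36710  ⇒  m_melted ≈ 0.1099 kg.

m_melted ≈ 0.11 kg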